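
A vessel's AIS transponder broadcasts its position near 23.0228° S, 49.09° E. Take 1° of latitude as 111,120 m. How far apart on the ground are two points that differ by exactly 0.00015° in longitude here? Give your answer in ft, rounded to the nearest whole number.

50 ft

At 23.0228° a degree of longitude is 111120 × cos 23.0228° ≈ 102269 m, so 0.00015° corresponds to 15.3404 m.
Converting: 15.3404 m × 3.2808 ft/m ≈ 50.329 ft.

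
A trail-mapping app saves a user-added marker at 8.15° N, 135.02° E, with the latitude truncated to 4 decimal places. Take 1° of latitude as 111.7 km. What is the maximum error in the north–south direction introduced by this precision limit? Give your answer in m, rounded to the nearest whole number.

Truncating at 4 decimal places can drop up to a full unit in the last place, so the latitude may be off by as much as 0.0001°.
North–south distance: 0.0001° × 111700 m/° = 11.17 m.

11 m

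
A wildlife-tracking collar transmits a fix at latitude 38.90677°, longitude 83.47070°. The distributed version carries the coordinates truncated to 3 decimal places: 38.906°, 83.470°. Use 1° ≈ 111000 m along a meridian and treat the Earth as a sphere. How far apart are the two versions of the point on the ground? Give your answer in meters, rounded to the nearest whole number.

105 meters

Δlat = 38.90677 − 38.906 = +0.00077°; Δlon = 83.47070 − 83.470 = +0.00070°.
North–south shift: 0.00077 × 111000 = 85.47 m.
East–west at this latitude: 0.00070° × 111000 × cos 38.906° ≈ 0.00070 × 86377.7 = 60.4644 m.
Combined displacement = (85.47² + 60.4644²)^½ ≈ 104.695 m.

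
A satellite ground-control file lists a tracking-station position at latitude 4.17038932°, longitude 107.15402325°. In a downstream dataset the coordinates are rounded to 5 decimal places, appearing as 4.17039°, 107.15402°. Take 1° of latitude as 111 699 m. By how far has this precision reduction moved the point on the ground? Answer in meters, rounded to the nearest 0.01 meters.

The latitude changed by -0.00000068° and the longitude by +0.00000325°.
North–south shift: -0.00000068 × 111699 = -0.0759553 m.
E–W at 4.17039°: 0.00000325° × 111699 × cos 4.17039° = 0.00000325 × 111699 × 0.9974 ≈ 0.362061 m.
Hypotenuse of the two orthogonal shifts: √(0.0759553² + 0.362061²) = 0.369942 m.

0.37 meters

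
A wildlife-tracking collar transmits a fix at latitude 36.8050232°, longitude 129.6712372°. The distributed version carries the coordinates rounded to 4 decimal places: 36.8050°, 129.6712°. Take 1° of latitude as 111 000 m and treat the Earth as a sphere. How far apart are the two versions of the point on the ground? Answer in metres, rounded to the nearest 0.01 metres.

Δlat = 36.8050232 − 36.8050 = +0.0000232°; Δlon = 129.6712372 − 129.6712 = +0.0000372°.
North–south shift: 0.0000232 × 111000 = 2.5752 m.
E–W at 36.805°: 0.0000372° × 111000 × cos 36.805° = 0.0000372 × 111000 × 0.8007 ≈ 3.30616 m.
Combined displacement = (2.5752² + 3.30616²)^½ ≈ 4.19075 m.

4.19 metres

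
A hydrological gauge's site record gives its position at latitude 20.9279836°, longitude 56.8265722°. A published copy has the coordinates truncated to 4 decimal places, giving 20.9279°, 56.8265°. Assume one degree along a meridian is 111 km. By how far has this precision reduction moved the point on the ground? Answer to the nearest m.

12 m

Δlat = 20.9279836 − 20.9279 = +0.0000836°; Δlon = 56.8265722 − 56.8265 = +0.0000722°.
North–south shift: 0.0000836 × 111000 = 9.2796 m.
East–west at this latitude: 0.0000722° × 111000 × cos 20.9279° ≈ 0.0000722 × 103677 = 7.48551 m.
Hypotenuse of the two orthogonal shifts: √(9.2796² + 7.48551²) = 11.9224 m.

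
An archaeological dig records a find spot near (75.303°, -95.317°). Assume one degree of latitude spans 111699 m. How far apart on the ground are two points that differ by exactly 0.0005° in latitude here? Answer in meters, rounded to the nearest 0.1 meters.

55.8 meters

Along a meridian 0.0005° is 0.0005 × 111699 = 55.8495 m.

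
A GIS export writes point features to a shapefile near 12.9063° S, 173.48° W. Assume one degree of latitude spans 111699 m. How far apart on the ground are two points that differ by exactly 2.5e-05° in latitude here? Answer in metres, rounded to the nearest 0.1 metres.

Along a meridian 2.5e-05° is 2.5e-05 × 111699 = 2.79248 m.

2.8 metres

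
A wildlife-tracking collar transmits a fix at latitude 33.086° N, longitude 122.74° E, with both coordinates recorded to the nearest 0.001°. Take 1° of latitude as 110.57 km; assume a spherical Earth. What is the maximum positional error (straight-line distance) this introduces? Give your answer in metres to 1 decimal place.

72.1 metres

Rounding to 3 decimal places leaves each coordinate within ±0.0005° of the true value.
North–south component: 0.0005° × 110570 = 55.285 m.
E–W at 33.086°: 0.0005° × 110570 × cos 33.086° = 0.0005 × 110570 × 0.8379 ≈ 46.3207 m.
Worst case both components are at the extreme and orthogonal: √(55.285² + 46.3207²) ≈ 72.1251 m.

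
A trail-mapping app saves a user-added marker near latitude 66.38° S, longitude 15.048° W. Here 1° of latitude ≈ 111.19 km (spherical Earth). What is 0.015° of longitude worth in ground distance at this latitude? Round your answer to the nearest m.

668 m

0.015° of longitude at 66.38° is 0.015 × 111190 × cos 66.38° ≈ 0.015 × 44550.4 = 668.256 m.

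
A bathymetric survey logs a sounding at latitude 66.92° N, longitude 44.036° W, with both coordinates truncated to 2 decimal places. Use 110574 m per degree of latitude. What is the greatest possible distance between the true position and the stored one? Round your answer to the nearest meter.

Truncating at 2 decimal places can drop up to a full unit in the last place, so each coordinate may be off by as much as 0.01°.
N–S: 0.01° × 110574 m/° = 1105.74 m.
Longitude error → 0.01 × 110574 × cos 66.92° = 0.01 × 110574 × 0.3920 ≈ 433.468 m.
Worst case both components are at the extreme and orthogonal: √(1105.74² + 433.468²) ≈ 1187.67 m.

1188 meters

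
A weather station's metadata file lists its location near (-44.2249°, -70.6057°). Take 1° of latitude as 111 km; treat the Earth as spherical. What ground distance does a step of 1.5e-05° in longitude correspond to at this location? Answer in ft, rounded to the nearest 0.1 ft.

3.9 ft

1.5e-05° of longitude at 44.2249° is 1.5e-05 × 111000 × cos 44.2249° ≈ 1.5e-05 × 79543.4 = 1.19315 m.
In feet: 1.19315 m ÷ 0.3048 ≈ 3.9145 ft.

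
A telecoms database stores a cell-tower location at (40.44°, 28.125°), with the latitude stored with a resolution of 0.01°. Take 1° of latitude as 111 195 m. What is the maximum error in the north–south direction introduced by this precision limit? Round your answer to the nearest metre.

556 metres

With a 0.01° grid the true value lies within half a step, ±0.01°/2 = ±0.005°, of the stored one.
North–south distance: 0.005° × 111195 m/° = 555.975 m.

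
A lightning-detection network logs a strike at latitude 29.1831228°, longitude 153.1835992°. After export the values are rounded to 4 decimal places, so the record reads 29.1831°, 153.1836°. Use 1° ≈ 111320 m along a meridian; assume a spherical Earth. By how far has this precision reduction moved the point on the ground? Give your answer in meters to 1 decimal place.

2.5 meters

Δlat = 29.1831228 − 29.1831 = +0.0000228°; Δlon = 153.1835992 − 153.1836 = -0.0000008°.
North–south shift: 0.0000228 × 111320 = 2.5381 m.
E–W at 29.1831°: -0.0000008° × 111320 × cos 29.1831° = -0.0000008 × 111320 × 0.8731 ≈ -0.0777518 m.
Hypotenuse of the two orthogonal shifts: √(2.5381² + 0.0777518²) = 2.53929 m.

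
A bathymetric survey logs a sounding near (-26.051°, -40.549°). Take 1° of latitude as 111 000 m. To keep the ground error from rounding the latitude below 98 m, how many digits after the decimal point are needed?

3 decimal places

One degree of latitude covers 111000 m.
Rounding to N decimal places gives at most 0.5 × 10⁻ᴺ degrees of error, i.e. 0.5 × 10⁻ᴺ × 111000 m.
Setting 55500 × 10⁻ᴺ ≤ 98 gives 10ᴺ ≥ 566.3, i.e. N ≥ 2.75.
At 2 places the error can reach 555 m, but 3 places keeps it to 55.5 m.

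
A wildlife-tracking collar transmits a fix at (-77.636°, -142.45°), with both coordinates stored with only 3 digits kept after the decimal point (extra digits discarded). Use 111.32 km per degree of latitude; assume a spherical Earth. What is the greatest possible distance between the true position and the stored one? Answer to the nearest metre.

Truncating at 3 decimal places can drop up to a full unit in the last place, so each coordinate may be off by as much as 0.001°.
Latitude error → 0.001 × 111320 = 111.32 m along the meridian.
E–W at 77.636°: 0.001° × 111320 × cos 77.636° = 0.001 × 111320 × 0.2141 ≈ 23.836 m.
Worst case both components are at the extreme and orthogonal: √(111.32² + 23.836²) ≈ 113.843 m.

114 metres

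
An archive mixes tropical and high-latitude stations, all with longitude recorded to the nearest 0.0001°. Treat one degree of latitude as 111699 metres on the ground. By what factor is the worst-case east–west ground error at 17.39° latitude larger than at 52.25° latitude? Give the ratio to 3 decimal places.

Rounding to 4 decimal places leaves the longitude within ±5e-05° of the true value.
At 17.39°: 5e-05° × 111699 × cos 17.39° = 5e-05 × 111699 × 0.9543 ≈ 5.3297 m.
At 52.25°: 5e-05° × 111699 × cos 52.25° = 5e-05 × 111699 × 0.6122 ≈ 3.4192 m.
Ratio: 5.3297 / 3.4192 = cos 17.39° / cos 52.25° ≈ 1.5587.

1.559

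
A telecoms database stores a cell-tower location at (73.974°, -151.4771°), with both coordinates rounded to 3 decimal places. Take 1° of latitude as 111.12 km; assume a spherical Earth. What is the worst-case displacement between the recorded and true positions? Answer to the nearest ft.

Rounding to 3 decimal places leaves each coordinate within ±0.0005° of the true value.
North–south component: 0.0005° × 111120 = 55.56 m.
East–west component at 73.974°: 0.0005° × 111120 × cos 73.974° ≈ 0.0005 × 30677.3 ≈ 15.3386 m.
The two errors are perpendicular, so the maximum displacement is √(55.56² + 15.3386²) ≈ 57.6384 m.
Converting: 57.6384 m × 3.2808 ft/m ≈ 189.1 ft.

189 ft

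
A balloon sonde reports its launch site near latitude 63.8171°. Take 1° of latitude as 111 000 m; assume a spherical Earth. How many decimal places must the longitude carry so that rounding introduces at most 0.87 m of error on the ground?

At 63.8171° one degree of longitude covers 111000 × cos 63.8171° ≈ 111000 × 0.4412 ≈ 48977.4 m.
N decimal places → at most half a unit in the last place, 0.5 × 10⁻ᴺ° = 48977.4/2 × 10⁻ᴺ m.
Need 0.5 × 48977.4 × 10⁻ᴺ ≤ 0.87 → 10⁻ᴺ ≤ 3.553e-05, so N ≥ 4.45.
So 5 decimal places suffice (0.245 m); 4 would allow up to 2.45 m.

5 decimal places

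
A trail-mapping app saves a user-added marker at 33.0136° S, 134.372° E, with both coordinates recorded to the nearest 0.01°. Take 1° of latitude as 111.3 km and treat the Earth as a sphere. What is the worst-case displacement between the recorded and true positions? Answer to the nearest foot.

Rounding to 2 decimal places leaves each coordinate within ±0.005° of the true value.
N–S: 0.005° × 111300 m/° = 556.5 m.
East–west component at 33.0136°: 0.005° × 111300 × cos 33.0136° ≈ 0.005 × 93329.6 ≈ 466.648 m.
The two errors are perpendicular, so the maximum displacement is √(556.5² + 466.648²) ≈ 726.259 m.
Converting: 726.259 m × 3.2808 ft/m ≈ 2382.7 ft.

2383 feet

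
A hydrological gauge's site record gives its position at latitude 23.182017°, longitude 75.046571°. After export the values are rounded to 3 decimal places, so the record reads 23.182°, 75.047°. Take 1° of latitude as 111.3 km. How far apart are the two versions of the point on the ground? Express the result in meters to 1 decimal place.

Δlat = 23.182017 − 23.182 = +0.000017°; Δlon = 75.046571 − 75.047 = -0.000429°.
N–S: 0.000017° × 111300 m/° = 1.8921 m.
E–W at 23.182°: -0.000429° × 111300 × cos 23.182° = -0.000429 × 111300 × 0.9193 ≈ -43.8925 m.
Distance: √(1.8921² + 43.8925²) ≈ 43.9333 m.

43.9 meters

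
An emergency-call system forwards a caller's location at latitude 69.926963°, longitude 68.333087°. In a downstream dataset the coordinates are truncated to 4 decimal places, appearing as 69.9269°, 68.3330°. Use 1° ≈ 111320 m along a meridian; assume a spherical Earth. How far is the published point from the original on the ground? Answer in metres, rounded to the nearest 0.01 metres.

Δlat = 69.926963 − 69.9269 = +0.000063°; Δlon = 68.333087 − 68.3330 = +0.000087°.
North–south shift: 0.000063 × 111320 = 7.01316 m.
E–W at 69.9269°: 0.000087° × 111320 × cos 69.9269° = 0.000087 × 111320 × 0.3432 ≈ 3.32402 m.
Hypotenuse of the two orthogonal shifts: √(7.01316² + 3.32402²) = 7.76103 m.

7.76 metres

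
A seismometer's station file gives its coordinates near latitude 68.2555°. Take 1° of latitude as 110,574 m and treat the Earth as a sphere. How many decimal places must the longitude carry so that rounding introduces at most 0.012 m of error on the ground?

At 68.2555° one degree of longitude covers 110574 × cos 68.2555° ≈ 110574 × 0.3705 ≈ 40964.2 m.
N decimal places → at most half a unit in the last place, 0.5 × 10⁻ᴺ° = 40964.2/2 × 10⁻ᴺ m.
Need 0.5 × 40964.2 × 10⁻ᴺ ≤ 0.012 → 10⁻ᴺ ≤ 5.859e-07, so N ≥ 6.23.
At 6 places the error can reach 0.0205 m, but 7 places keeps it to 0.00205 m.

7 decimal places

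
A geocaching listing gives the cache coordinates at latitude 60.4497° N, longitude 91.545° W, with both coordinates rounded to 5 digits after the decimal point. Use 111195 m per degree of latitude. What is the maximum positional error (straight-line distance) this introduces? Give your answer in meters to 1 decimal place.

Rounding to 5 decimal places leaves each coordinate within ±5e-06° of the true value.
North–south component: 5e-06° × 111195 = 0.555975 m.
East–west component at 60.4497°: 5e-06° × 111195 × cos 60.4497° ≈ 5e-06 × 54840 ≈ 0.2742 m.
Combining orthogonally: (0.555975² + 0.2742²)^½ ≈ 0.619914 m.

0.6 meters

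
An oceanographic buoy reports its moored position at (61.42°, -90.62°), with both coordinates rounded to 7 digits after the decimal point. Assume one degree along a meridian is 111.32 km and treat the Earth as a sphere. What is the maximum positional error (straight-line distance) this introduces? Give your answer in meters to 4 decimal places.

0.0062 meters

Rounding to 7 decimal places leaves each coordinate within ±5e-08° of the true value.
Latitude error → 5e-08 × 111320 = 0.005566 m along the meridian.
East–west component at 61.42°: 5e-08° × 111320 × cos 61.42° ≈ 5e-08 × 53253.9 ≈ 0.00266269 m.
Combining orthogonally: (0.005566² + 0.00266269²)^½ ≈ 0.00617011 m.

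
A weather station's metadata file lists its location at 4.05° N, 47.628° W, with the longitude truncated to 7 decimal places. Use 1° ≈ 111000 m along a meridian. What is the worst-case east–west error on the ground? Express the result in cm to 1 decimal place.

Truncating at 7 decimal places can drop up to a full unit in the last place, so the longitude may be off by as much as 1e-07°.
At latitude 4.05° a degree of longitude spans 111000 m × cos 4.05° = 111000 × 0.9975 ≈ 110723 m.
So at most 1e-07° × 110723 ≈ 0.0110723 m east–west.
That is 0.0110723 m = 1.1072 cm.

1.1 cm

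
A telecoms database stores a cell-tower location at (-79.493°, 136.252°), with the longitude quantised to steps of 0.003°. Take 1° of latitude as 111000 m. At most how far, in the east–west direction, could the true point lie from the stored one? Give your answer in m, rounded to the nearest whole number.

30 m

With a 0.003° grid the true value lies within half a step, ±0.003°/2 = ±0.0015°, of the stored one.
At latitude 79.493° a degree of longitude spans 111000 m × cos 79.493° = 111000 × 0.1824 ≈ 20241.5 m.
Maximum E–W displacement: 0.0015 × 20241.5 = 30.3622 m.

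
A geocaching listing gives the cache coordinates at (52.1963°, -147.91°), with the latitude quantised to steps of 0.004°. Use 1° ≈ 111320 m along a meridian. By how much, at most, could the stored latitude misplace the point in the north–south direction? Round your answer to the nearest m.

223 m

With a 0.004° grid the true value lies within half a step, ±0.004°/2 = ±0.002°, of the stored one.
Along the meridian that is 0.002° × 111320 m/° = 222.64 m.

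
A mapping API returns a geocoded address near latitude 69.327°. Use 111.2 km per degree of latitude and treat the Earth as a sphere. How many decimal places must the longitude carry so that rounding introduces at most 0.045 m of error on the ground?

At 69.327° one degree of longitude covers 111200 × cos 69.327° ≈ 111200 × 0.3530 ≈ 39257.4 m.
N decimal places → at most half a unit in the last place, 0.5 × 10⁻ᴺ° = 39257.4/2 × 10⁻ᴺ m.
Setting 19628.7 × 10⁻ᴺ ≤ 0.045 gives 10ᴺ ≥ 4.362e+05, i.e. N ≥ 5.64.
N = 5 would give 0.196 m (too coarse); N = 6 gives 0.0196 m ≤ 0.045 m.

6 decimal places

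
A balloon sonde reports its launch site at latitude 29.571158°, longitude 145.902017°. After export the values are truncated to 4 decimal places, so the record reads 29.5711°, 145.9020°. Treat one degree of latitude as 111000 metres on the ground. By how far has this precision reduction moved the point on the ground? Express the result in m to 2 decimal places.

6.64 m

The latitude changed by +0.000058° and the longitude by +0.000017°.
N–S: 0.000058° × 111000 m/° = 6.438 m.
E–W at 29.5711°: 0.000017° × 111000 × cos 29.5711° = 0.000017 × 111000 × 0.8697 ≈ 1.64121 m.
Distance: √(6.438² + 1.64121²) ≈ 6.6439 m.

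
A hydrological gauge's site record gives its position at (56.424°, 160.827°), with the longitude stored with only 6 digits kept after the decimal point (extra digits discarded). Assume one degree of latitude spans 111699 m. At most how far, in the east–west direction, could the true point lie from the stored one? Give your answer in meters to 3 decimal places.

Truncating at 6 decimal places can drop up to a full unit in the last place, so the longitude may be off by as much as 1e-06°.
Parallels shrink by cos φ, so at 56.424° a degree of longitude is 111699 × 0.5530 ≈ 61774.3 m.
So at most 1e-06° × 61774.3 ≈ 0.0617743 m east–west.

0.062 meters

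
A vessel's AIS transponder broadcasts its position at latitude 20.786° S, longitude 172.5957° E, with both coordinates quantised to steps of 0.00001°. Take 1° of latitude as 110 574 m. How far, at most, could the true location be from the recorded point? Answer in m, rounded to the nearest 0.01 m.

0.76 m

With a 0.00001° grid the true value lies within half a step, ±0.00001°/2 = ±5e-06°, of the stored one.
N–S: 5e-06° × 110574 m/° = 0.55287 m.
Longitude error → 5e-06 × 110574 × cos 20.786° = 5e-06 × 110574 × 0.9349 ≈ 0.516885 m.
The two errors are perpendicular, so the maximum displacement is √(0.55287² + 0.516885²) ≈ 0.756859 m.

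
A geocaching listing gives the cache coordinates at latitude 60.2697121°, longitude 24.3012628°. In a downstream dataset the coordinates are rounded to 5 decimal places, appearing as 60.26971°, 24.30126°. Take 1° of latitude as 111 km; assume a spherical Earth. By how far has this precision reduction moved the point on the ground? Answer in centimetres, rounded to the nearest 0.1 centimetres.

27.9 centimetres

The latitude changed by +0.0000021° and the longitude by +0.0000028°.
N–S: 0.0000021° × 111000 m/° = 0.2331 m.
E–W at 60.2697°: 0.0000028° × 111000 × cos 60.2697° = 0.0000028 × 111000 × 0.4959 ≈ 0.154131 m.
Hypotenuse of the two orthogonal shifts: √(0.2331² + 0.154131²) = 0.27945 m.
That is 0.27945 m = 27.945 cm.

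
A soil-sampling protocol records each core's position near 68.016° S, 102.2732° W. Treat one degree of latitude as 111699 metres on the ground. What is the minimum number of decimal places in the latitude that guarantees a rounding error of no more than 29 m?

4

One degree of latitude covers 111699 m.
Rounding to N decimal places gives at most 0.5 × 10⁻ᴺ degrees of error, i.e. 0.5 × 10⁻ᴺ × 111699 m.
Setting 55849.5 × 10⁻ᴺ ≤ 29 gives 10ᴺ ≥ 1926, i.e. N ≥ 3.28.
N = 3 would give 55.8 m (too coarse); N = 4 gives 5.58 m ≤ 29 m.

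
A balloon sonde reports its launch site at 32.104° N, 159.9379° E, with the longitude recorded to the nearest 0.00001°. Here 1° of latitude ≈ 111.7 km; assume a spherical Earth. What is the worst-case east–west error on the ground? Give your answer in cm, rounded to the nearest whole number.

Rounding to 5 decimal places leaves the longitude within ±5e-06° of the true value.
One degree of longitude at 32.104° is 111700 × cos 32.104° ≈ 111700 × 0.8471 = 94619.4 m.
So at most 5e-06° × 94619.4 ≈ 0.473097 m east–west.
That is 0.473097 m = 47.31 cm.

47 cm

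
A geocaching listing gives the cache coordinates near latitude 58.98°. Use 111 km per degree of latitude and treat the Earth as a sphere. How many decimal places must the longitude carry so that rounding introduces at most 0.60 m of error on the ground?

5 decimal places

At 58.98° one degree of longitude covers 111000 × cos 58.98° ≈ 111000 × 0.5153 ≈ 57202.4 m.
N decimal places → at most half a unit in the last place, 0.5 × 10⁻ᴺ° = 57202.4/2 × 10⁻ᴺ m.
Setting 28601.2 × 10⁻ᴺ ≤ 0.60 gives 10ᴺ ≥ 4.767e+04, i.e. N ≥ 4.68.
At 4 places the error can reach 2.86 m, but 5 places keeps it to 0.286 m.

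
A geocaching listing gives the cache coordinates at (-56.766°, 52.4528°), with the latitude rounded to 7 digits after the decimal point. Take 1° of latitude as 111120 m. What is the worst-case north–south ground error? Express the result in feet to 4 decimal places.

0.0182 feet

Rounding to 7 decimal places leaves the latitude within ±5e-08° of the true value.
North–south distance: 5e-08° × 111120 m/° = 0.005556 m.
Converting: 0.005556 m × 3.2808 ft/m ≈ 0.018228 ft.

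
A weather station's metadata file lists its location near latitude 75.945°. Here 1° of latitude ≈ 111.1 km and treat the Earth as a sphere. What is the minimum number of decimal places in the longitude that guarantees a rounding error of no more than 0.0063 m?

At 75.945° one degree of longitude covers 111100 × cos 75.945° ≈ 111100 × 0.2429 ≈ 26981 m.
Rounding to N decimal places gives at most 0.5 × 10⁻ᴺ degrees of error, i.e. 0.5 × 10⁻ᴺ × 26981 m.
Need 0.5 × 26981 × 10⁻ᴺ ≤ 0.0063 → 10⁻ᴺ ≤ 4.670e-07, so N ≥ 6.33.
N = 6 would give 0.0135 m (too coarse); N = 7 gives 0.00135 m ≤ 0.0063 m.

7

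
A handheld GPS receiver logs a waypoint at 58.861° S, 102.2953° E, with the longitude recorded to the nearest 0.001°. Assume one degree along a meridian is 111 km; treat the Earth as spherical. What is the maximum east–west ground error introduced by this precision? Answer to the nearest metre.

29 metres

Rounding to 3 decimal places leaves the longitude within ±0.0005° of the true value.
At latitude 58.861° a degree of longitude spans 111000 m × cos 58.861° = 111000 × 0.5171 ≈ 57399.9 m.
East–west error: 0.0005° × 57399.9 m/° ≈ 28.6999 m.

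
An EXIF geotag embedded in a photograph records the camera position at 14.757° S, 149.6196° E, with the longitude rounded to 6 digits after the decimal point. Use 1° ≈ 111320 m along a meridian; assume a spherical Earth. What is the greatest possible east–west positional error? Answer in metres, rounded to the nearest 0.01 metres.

0.05 metres

Rounding to 6 decimal places leaves the longitude within ±5e-07° of the true value.
One degree of longitude at 14.757° is 111320 × cos 14.757° ≈ 111320 × 0.9670 = 107648 m.
East–west error: 5e-07° × 107648 m/° ≈ 0.053824 m.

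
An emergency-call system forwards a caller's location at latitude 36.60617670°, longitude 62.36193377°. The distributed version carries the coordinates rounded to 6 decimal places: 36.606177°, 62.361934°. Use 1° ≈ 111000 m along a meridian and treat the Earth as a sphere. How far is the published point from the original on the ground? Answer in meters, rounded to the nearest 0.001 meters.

The latitude changed by -0.00000030° and the longitude by -0.00000023°.
North–south shift: -0.00000030 × 111000 = -0.0333 m.
East–west at this latitude: -0.00000023° × 111000 × cos 36.6062° ≈ -0.00000023 × 89105.6 = -0.0204943 m.
Hypotenuse of the two orthogonal shifts: √(0.0333² + 0.0204943²) = 0.0391012 m.

0.039 meters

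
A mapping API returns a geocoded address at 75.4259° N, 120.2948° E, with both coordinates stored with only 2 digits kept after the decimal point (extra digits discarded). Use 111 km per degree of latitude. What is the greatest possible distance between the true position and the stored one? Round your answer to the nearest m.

Truncating at 2 decimal places can drop up to a full unit in the last place, so each coordinate may be off by as much as 0.01°.
North–south component: 0.01° × 111000 = 1110 m.
E–W at 75.4259°: 0.01° × 111000 × cos 75.4259° = 0.01 × 111000 × 0.2516 ≈ 279.311 m.
Worst case both components are at the extreme and orthogonal: √(1110² + 279.311²) ≈ 1144.6 m.

1145 m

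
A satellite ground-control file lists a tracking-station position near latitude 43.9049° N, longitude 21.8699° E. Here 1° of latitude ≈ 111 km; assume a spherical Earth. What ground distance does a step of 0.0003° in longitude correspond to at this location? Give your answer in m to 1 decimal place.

24.0 m

One degree of longitude here spans 111000 × cos 43.9049° = 111000 × 0.7205 ≈ 79974.6 m; 0.0003° of that is 23.9924 m.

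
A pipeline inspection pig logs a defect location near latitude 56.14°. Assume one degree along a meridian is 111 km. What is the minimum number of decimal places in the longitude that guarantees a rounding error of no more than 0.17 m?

6

At 56.14° one degree of longitude covers 111000 × cos 56.14° ≈ 111000 × 0.5572 ≈ 61845.4 m.
N decimal places → at most half a unit in the last place, 0.5 × 10⁻ᴺ° = 61845.4/2 × 10⁻ᴺ m.
Setting 30922.7 × 10⁻ᴺ ≤ 0.17 gives 10ᴺ ≥ 1.819e+05, i.e. N ≥ 5.26.
At 5 places the error can reach 0.309 m, but 6 places keeps it to 0.0309 m.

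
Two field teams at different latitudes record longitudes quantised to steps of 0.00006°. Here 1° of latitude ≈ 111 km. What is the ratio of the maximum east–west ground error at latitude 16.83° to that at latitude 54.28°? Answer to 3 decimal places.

1.639

With a 0.00006° grid the true value lies within half a step, ±0.00006°/2 = ±3e-05°, of the stored one.
Error at 16.83° = 3e-05° × 111000 × cos 16.83° ≈ 3.33 × 0.9572 = 3.1874 m.
At 54.28°: 3e-05° × 111000 × cos 54.28° = 3e-05 × 111000 × 0.5838 ≈ 1.9441 m.
The ratio reduces to cos 16.83° / cos 54.28° = 0.9572/0.5838 ≈ 1.6395.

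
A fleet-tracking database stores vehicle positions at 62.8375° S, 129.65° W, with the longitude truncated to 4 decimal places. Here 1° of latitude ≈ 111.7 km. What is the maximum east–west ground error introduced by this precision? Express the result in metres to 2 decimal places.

Truncating at 4 decimal places can drop up to a full unit in the last place, so the longitude may be off by as much as 0.0001°.
One degree of longitude at 62.8375° is 111700 × cos 62.8375° ≈ 111700 × 0.4565 = 50992.8 m.
Maximum E–W displacement: 0.0001 × 50992.8 = 5.09928 m.

5.10 metres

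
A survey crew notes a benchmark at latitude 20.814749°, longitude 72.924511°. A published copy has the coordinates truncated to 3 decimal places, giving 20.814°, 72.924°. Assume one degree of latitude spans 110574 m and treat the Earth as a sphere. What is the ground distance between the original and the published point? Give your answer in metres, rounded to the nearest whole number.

Δlat = 20.814749 − 20.814 = +0.000749°; Δlon = 72.924511 − 72.924 = +0.000511°.
North–south shift: 0.000749 × 110574 = 82.8199 m.
East–west at this latitude: 0.000511° × 110574 × cos 20.814° ≈ 0.000511 × 103358 = 52.8158 m.
Hypotenuse of the two orthogonal shifts: √(82.8199² + 52.8158²) = 98.2276 m.

98 metres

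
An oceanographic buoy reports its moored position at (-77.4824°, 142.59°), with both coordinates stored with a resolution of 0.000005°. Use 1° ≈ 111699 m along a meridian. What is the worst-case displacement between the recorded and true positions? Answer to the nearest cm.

With a 0.000005° grid the true value lies within half a step, ±0.000005°/2 = ±2.5e-06°, of the stored one.
North–south component: 2.5e-06° × 111699 = 0.279247 m.
E–W at 77.4824°: 2.5e-06° × 111699 × cos 77.4824° = 2.5e-06 × 111699 × 0.2167 ≈ 0.060524 m.
The two errors are perpendicular, so the maximum displacement is √(0.279247² + 0.060524²) ≈ 0.285731 m.
That is 0.285731 m = 28.573 cm.

29 cm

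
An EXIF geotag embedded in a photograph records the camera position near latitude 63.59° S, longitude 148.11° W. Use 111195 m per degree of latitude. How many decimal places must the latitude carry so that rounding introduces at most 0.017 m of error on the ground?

One degree of latitude covers 111195 m.
N decimal places → at most half a unit in the last place, 0.5 × 10⁻ᴺ° = 111195/2 × 10⁻ᴺ m.
Need 0.5 × 111195 × 10⁻ᴺ ≤ 0.017 → 10⁻ᴺ ≤ 3.058e-07, so N ≥ 6.51.
So 7 decimal places suffice (0.00556 m); 6 would allow up to 0.0556 m.

7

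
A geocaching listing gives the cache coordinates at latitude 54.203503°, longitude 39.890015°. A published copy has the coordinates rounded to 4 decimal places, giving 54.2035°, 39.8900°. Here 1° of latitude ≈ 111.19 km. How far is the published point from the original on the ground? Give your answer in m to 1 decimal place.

1.0 m

Δlat = 54.203503 − 54.2035 = +0.000003°; Δlon = 39.890015 − 39.8900 = +0.000015°.
North–south shift: 0.000003 × 111190 = 0.33357 m.
East–west at this latitude: 0.000015° × 111190 × cos 54.2035° ≈ 0.000015 × 65035.9 = 0.975539 m.
Combined displacement = (0.33357² + 0.975539²)^½ ≈ 1.03099 m.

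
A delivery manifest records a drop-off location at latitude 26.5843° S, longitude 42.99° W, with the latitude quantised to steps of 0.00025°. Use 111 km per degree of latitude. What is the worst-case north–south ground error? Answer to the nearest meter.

With a 0.00025° grid the true value lies within half a step, ±0.00025°/2 = ±0.000125°, of the stored one.
Along the meridian that is 0.000125° × 111000 m/° = 13.875 m.

14 meters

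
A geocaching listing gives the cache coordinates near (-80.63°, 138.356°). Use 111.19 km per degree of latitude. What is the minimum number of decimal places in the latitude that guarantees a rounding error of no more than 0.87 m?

5 decimal places

One degree of latitude covers 111190 m.
Rounding to N decimal places gives at most 0.5 × 10⁻ᴺ degrees of error, i.e. 0.5 × 10⁻ᴺ × 111190 m.
Setting 55595 × 10⁻ᴺ ≤ 0.87 gives 10ᴺ ≥ 6.39e+04, i.e. N ≥ 4.81.
N = 4 would give 5.56 m (too coarse); N = 5 gives 0.556 m ≤ 0.87 m.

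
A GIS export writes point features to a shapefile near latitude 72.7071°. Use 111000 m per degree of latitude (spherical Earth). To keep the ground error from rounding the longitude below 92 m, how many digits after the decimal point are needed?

At 72.7071° one degree of longitude covers 111000 × cos 72.7071° ≈ 111000 × 0.2973 ≈ 32995.5 m.
With N decimal places the half-ulp bound is 0.5·10⁻ᴺ°, or 0.5·10⁻ᴺ × 32995.5 m on the ground.
Need 0.5 × 32995.5 × 10⁻ᴺ ≤ 92 → 10⁻ᴺ ≤ 5.577e-03, so N ≥ 2.25.
N = 2 would give 165 m (too coarse); N = 3 gives 16.5 m ≤ 92 m.

3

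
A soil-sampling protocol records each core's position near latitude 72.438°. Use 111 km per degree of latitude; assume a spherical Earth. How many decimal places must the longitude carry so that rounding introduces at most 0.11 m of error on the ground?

6

At 72.438° one degree of longitude covers 111000 × cos 72.438° ≈ 111000 × 0.3017 ≈ 33492.9 m.
Rounding to N decimal places gives at most 0.5 × 10⁻ᴺ degrees of error, i.e. 0.5 × 10⁻ᴺ × 33492.9 m.
Need 0.5 × 33492.9 × 10⁻ᴺ ≤ 0.11 → 10⁻ᴺ ≤ 6.569e-06, so N ≥ 5.18.
So 6 decimal places suffice (0.0167 m); 5 would allow up to 0.167 m.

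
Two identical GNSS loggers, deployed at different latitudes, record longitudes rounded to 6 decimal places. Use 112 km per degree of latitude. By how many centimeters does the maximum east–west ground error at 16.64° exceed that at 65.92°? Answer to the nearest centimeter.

Rounding to 6 decimal places leaves the longitude within ±5e-07° of the true value.
At 16.64°: 5e-07° × 112000 × cos 16.64° = 5e-07 × 112000 × 0.9581 ≈ 0.053655 m.
At 65.92°: 5e-07° × 112000 × cos 65.92° = 5e-07 × 112000 × 0.4080 ≈ 0.022849 m.
So the lower-latitude error exceeds the higher by 0.053655 − 0.022849 = 0.030806 m.
That is 0.0308062 m = 3.0806 cm.

3 centimeters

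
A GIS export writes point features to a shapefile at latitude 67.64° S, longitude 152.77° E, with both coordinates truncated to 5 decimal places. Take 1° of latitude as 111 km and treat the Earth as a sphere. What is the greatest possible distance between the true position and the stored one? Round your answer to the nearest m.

1 m

Truncating at 5 decimal places can drop up to a full unit in the last place, so each coordinate may be off by as much as 1e-05°.
Latitude error → 1e-05 × 111000 = 1.11 m along the meridian.
East–west component at 67.64°: 1e-05° × 111000 × cos 67.64° ≈ 1e-05 × 42227.2 ≈ 0.422272 m.
The two errors are perpendicular, so the maximum displacement is √(1.11² + 0.422272²) ≈ 1.18761 m.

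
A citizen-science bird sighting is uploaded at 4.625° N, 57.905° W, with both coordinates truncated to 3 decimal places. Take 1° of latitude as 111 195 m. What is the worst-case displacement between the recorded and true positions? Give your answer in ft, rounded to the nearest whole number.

515 ft

Truncating at 3 decimal places can drop up to a full unit in the last place, so each coordinate may be off by as much as 0.001°.
Latitude error → 0.001 × 111195 = 111.195 m along the meridian.
Longitude error → 0.001 × 111195 × cos 4.625° = 0.001 × 111195 × 0.9967 ≈ 110.833 m.
Worst case both components are at the extreme and orthogonal: √(111.195² + 110.833²) ≈ 156.998 m.
Converting: 156.998 m × 3.2808 ft/m ≈ 515.08 ft.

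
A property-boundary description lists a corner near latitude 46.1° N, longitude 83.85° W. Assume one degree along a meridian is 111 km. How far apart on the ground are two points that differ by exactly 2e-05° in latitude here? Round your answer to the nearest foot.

7 feet

Along a meridian 2e-05° is 2e-05 × 111000 = 2.22 m.
Converting: 2.22 m × 3.2808 ft/m ≈ 7.2835 ft.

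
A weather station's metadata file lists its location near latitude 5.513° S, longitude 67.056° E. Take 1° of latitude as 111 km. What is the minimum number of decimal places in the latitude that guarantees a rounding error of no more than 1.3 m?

One degree of latitude covers 111000 m.
N decimal places → at most half a unit in the last place, 0.5 × 10⁻ᴺ° = 111000/2 × 10⁻ᴺ m.
Need 0.5 × 111000 × 10⁻ᴺ ≤ 1.3 → 10⁻ᴺ ≤ 2.342e-05, so N ≥ 4.63.
At 4 places the error can reach 5.55 m, but 5 places keeps it to 0.555 m.

5 decimal places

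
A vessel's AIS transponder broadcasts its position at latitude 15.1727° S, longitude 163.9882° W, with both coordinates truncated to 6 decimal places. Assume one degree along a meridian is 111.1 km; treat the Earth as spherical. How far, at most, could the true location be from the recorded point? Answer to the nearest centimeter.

Truncating at 6 decimal places can drop up to a full unit in the last place, so each coordinate may be off by as much as 1e-06°.
N–S: 1e-06° × 111100 m/° = 0.1111 m.
East–west component at 15.1727°: 1e-06° × 111100 × cos 15.1727° ≈ 1e-06 × 107227 ≈ 0.107227 m.
Combining orthogonally: (0.1111² + 0.107227²)^½ ≈ 0.154405 m.
That is 0.154405 m = 15.44 cm.

15 centimeters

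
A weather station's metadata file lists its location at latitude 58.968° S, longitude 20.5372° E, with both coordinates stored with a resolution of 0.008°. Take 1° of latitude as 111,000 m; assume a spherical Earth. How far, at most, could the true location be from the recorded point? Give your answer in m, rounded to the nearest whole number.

500 m

With a 0.008° grid the true value lies within half a step, ±0.008°/2 = ±0.004°, of the stored one.
Latitude error → 0.004 × 111000 = 444 m along the meridian.
Longitude error → 0.004 × 111000 × cos 58.968° = 0.004 × 111000 × 0.5155 ≈ 228.889 m.
The two errors are perpendicular, so the maximum displacement is √(444² + 228.889²) ≈ 499.526 m.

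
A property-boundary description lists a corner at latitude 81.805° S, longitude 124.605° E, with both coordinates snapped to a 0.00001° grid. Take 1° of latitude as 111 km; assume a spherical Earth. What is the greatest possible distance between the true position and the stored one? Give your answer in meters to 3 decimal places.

With a 0.00001° grid the true value lies within half a step, ±0.00001°/2 = ±5e-06°, of the stored one.
North–south component: 5e-06° × 111000 = 0.555 m.
Longitude error → 5e-06 × 111000 × cos 81.805° = 5e-06 × 111000 × 0.1425 ≈ 0.0791111 m.
Combining orthogonally: (0.555² + 0.0791111²)^½ ≈ 0.56061 m.

0.561 meters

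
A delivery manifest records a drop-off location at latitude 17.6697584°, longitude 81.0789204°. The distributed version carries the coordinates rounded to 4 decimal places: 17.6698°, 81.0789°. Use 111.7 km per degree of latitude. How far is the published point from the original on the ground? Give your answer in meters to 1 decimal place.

The latitude changed by -0.0000416° and the longitude by +0.0000204°.
North–south shift: -0.0000416 × 111700 = -4.64672 m.
E–W at 17.6698°: 0.0000204° × 111700 × cos 17.6698° = 0.0000204 × 111700 × 0.9528 ≈ 2.17118 m.
Hypotenuse of the two orthogonal shifts: √(4.64672² + 2.17118²) = 5.12894 m.

5.1 meters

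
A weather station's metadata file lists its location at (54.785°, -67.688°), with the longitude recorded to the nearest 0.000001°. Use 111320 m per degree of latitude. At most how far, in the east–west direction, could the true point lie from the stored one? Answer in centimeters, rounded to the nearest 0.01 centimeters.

Rounding to 6 decimal places leaves the longitude within ±5e-07° of the true value.
Parallels shrink by cos φ, so at 54.785° a degree of longitude is 111320 × 0.5766 ≈ 64192.3 m.
East–west error: 5e-07° × 64192.3 m/° ≈ 0.0320961 m.
That is 0.0320961 m = 3.2096 cm.

3.21 centimeters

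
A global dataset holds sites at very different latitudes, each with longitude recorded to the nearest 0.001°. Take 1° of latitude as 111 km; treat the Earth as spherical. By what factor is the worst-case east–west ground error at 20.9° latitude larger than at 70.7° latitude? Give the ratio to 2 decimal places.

Rounding to 3 decimal places leaves the longitude within ±0.0005° of the true value.
At 20.9°: 0.0005° × 111000 × cos 20.9° = 0.0005 × 111000 × 0.9342 ≈ 51.848 m.
At 70.7°: 0.0005° × 111000 × cos 70.7° = 0.0005 × 111000 × 0.3305 ≈ 18.344 m.
Ratio: 51.848 / 18.344 = cos 20.9° / cos 70.7° ≈ 2.8265.

2.83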